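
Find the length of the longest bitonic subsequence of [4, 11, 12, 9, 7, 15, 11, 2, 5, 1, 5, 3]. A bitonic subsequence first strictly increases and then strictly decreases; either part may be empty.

Let inc[i] be the LIS ending at i and dec[i] the longest strictly decreasing subsequence starting at i. inc = [1, 2, 3, 2, 2, 4, 3, 1, 2, 1, 2, 2], dec = [3, 5, 5, 4, 3, 4, 3, 2, 2, 1, 2, 1].
max_i inc[i]+dec[i]−1 = 7, with one witness 4, 11, 12, 9, 7, 5, 3.

7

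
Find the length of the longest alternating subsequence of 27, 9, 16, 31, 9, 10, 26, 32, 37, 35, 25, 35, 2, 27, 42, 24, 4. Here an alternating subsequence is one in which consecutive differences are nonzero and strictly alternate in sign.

A longest alternating subsequence is 27, 9, 16, 9, 26, 25, 35, 2, 27, 24 (positions 1,2,3,5,7,11,12,13,14,16); its 9 consecutive differences strictly alternate in sign, and length 10 is optimal.

10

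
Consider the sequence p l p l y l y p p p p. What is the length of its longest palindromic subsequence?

Using dp[i][j] = 2 + dp[i+1][j−1] if the ends match, else max(dp[i+1][j], dp[i][j−1]):
dp[1][11] = 7. A witness is ppylypp at positions 1,3,5,6,7,10,11.

7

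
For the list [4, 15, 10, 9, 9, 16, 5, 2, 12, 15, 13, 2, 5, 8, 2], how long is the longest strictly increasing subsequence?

Let dp[i] be the longest increasing subsequence ending at position i. Then dp = [1, 2, 2, 2, 2, 3, 2, 1, 3, 4, 4, 1, 2, 3, 1].
The maximum is 4; one witness is 4, 10, 12, 15 at positions 1,3,9,10.

4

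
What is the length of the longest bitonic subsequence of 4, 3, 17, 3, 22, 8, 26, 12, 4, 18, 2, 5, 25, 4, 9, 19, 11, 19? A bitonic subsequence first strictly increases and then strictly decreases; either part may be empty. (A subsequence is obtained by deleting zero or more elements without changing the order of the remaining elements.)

7

One longest bitonic subsequence is 4, 17, 22, 26, 25, 19, 11 (positions 1,3,5,7,13,16,17): it rises to 26 then falls. Length 7 is optimal.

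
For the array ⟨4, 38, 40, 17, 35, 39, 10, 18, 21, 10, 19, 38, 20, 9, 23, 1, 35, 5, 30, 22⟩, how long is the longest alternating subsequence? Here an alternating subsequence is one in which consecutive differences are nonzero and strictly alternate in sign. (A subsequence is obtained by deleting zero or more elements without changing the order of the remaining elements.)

15

A longest alternating subsequence is 4, 38, 17, 35, 10, 18, 10, 38, 20, 23, 1, 35, 5, 30, 22 (positions 1,2,4,5,7,8,10,12,13,15,16,17,18,19,20); its 14 consecutive differences strictly alternate in sign, and length 15 is optimal.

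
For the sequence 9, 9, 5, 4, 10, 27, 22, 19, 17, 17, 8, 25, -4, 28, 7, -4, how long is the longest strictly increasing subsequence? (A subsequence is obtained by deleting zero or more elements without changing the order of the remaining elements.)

Let dp[i] be the longest increasing subsequence ending at position i. Then dp = [1, 1, 1, 1, 2, 3, 3, 3, 3, 3, 2, 4, 1, 5, 2, 1].
The maximum is 5; one witness is 9, 10, 22, 25, 28 at positions 1,5,7,12,14.

5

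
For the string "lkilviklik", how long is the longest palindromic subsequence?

Using dp[i][j] = 2 + dp[i+1][j−1] if the ends match, else max(dp[i+1][j], dp[i][j−1]):
dp[1][10] = 7. A witness is kilklik at positions 2,3,4,7,8,9,10.

7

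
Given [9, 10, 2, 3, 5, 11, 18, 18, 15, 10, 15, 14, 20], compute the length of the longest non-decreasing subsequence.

7

One longest non-decreasing subsequence is 2, 3, 5, 11, 18, 18, 20 (positions 3,4,5,6,7,8,13), of length 7; no longer one exists.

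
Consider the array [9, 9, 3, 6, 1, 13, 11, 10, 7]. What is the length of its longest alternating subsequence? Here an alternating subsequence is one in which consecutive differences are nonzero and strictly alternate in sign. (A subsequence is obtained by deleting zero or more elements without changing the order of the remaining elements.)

6

Track the best alternating length ending on an up-step vs a down-step at each position: up/down = 1/1, 1/1, 1/2, 3/2, 1/4, 5/1, 5/6, 5/6, 5/6.
The maximum over both is 6; one such subsequence is 9, 3, 6, 1, 13, 11.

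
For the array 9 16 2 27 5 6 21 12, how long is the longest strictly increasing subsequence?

Scanning left to right, the best length ending at each element is: 9→1, 16→2, 2→1, 27→3, 5→2, 6→3, 21→4, 12→4.
So the longest increasing subsequence has length 4, e.g. 2, 5, 6, 21.

4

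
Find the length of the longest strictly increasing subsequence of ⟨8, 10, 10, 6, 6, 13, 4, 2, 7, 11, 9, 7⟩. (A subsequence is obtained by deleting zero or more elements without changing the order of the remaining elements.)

Let dp[i] be the longest increasing subsequence ending at position i. Then dp = [1, 2, 2, 1, 1, 3, 1, 1, 2, 3, 3, 2].
The maximum is 3; one witness is 8, 10, 13 at positions 1,2,6.

3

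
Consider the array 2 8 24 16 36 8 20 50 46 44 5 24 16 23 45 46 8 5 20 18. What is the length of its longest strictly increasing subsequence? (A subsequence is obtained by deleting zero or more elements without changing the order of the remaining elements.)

7

Let dp[i] be the longest increasing subsequence ending at position i. Then dp = [1, 2, 3, 3, 4, 2, 4, 5, 5, 5, 2, 5, 3, 5, 6, 7, 3, 2, 4, 4].
The maximum is 7; one witness is 2, 8, 24, 36, 44, 45, 46 at positions 1,2,3,5,10,15,16.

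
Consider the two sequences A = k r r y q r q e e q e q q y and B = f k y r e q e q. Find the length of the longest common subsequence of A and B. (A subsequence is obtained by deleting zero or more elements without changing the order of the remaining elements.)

7

Backtracking the LCS table gives one alignment: k (A1,B2) → y (A4,B3) → r (A6,B4) → e (A9,B5) → q (A10,B6) → e (A11,B7) → q (A13,B8).
So the longest common subsequence has length 7.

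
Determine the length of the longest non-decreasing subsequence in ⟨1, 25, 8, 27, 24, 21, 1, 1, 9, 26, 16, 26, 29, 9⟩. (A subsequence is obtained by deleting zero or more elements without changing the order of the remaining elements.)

Let dp[i] be the longest non-decreasing subsequence ending at position i. Then dp = [1, 2, 2, 3, 3, 3, 2, 3, 4, 5, 5, 6, 7, 5].
The maximum is 7; one witness is 1, 1, 1, 9, 26, 26, 29 at positions 1,7,8,9,10,12,13.

7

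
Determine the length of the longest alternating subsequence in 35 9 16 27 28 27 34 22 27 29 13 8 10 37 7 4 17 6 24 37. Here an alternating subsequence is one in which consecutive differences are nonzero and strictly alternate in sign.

Track the best alternating length ending on an up-step vs a down-step at each position: up/down = 1/1, 1/2, 3/2, 3/2, 3/2, 3/4, 5/2, 3/6, 7/6, 7/6, 3/8, 1/8, 9/8, 9/1, 1/10, 1/10, 11/10, 11/12, 13/10, 13/1.
The maximum over both is 13; one such subsequence is 35, 9, 28, 27, 34, 22, 27, 8, 10, 7, 17, 6, 24.

13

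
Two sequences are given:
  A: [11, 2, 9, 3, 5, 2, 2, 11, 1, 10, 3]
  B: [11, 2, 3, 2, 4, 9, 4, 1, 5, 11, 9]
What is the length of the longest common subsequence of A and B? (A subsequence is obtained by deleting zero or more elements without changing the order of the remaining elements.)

A longest common subsequence is 11, 2, 9, 5, 11 (length 5); the LCS DP confirms no longer common subsequence exists.

5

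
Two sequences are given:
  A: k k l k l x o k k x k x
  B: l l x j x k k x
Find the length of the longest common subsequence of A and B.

Backtracking the LCS table gives one alignment: l (A3,B1) → l (A5,B2) → x (A6,B5) → k (A9,B6) → k (A11,B7) → x (A12,B8).
So the longest common subsequence has length 6.

6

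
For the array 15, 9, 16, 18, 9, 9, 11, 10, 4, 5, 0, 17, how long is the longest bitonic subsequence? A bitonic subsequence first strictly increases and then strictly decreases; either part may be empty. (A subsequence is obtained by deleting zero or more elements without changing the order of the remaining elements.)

7

One longest bitonic subsequence is 15, 16, 18, 11, 10, 5, 0 (positions 1,3,4,7,8,10,11): it rises to 18 then falls. Length 7 is optimal.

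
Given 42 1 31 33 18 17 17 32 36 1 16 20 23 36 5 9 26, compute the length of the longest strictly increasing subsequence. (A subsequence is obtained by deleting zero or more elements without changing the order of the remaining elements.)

Scanning left to right, the best length ending at each element is: 42→1, 1→1, 31→2, 33→3, 18→2, 17→2, 17→2, 32→3, 36→4, 1→1, 16→2, 20→3, 23→4, 36→5, 5→2, 9→3, 26→5.
So the longest increasing subsequence has length 5, e.g. 1, 18, 20, 23, 36.

5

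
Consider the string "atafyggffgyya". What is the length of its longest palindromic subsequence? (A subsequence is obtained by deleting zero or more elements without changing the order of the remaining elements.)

8

One longest palindromic subsequence is aygffgya (positions 1,5,7,8,9,10,12,13); it reads the same forward and backward, and the interval DP gives dp[1][13] = 8.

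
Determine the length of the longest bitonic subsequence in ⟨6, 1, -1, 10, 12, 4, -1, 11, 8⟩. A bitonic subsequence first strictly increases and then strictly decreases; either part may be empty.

5

One longest bitonic subsequence is 6, 10, 12, 11, 8 (positions 1,4,5,8,9): it rises to 12 then falls. Length 5 is optimal.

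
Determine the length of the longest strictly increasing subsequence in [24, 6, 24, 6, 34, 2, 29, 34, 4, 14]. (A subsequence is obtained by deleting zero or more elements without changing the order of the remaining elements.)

Let dp[i] be the longest increasing subsequence ending at position i. Then dp = [1, 1, 2, 1, 3, 1, 3, 4, 2, 3].
The maximum is 4; one witness is 6, 24, 29, 34 at positions 2,3,7,8.

4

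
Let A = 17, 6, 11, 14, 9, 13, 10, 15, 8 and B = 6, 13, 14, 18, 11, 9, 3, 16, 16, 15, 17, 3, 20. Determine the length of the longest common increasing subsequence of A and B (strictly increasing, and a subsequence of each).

3

For each value that appears in both, track the longest common increasing run ending there.
The best achievable length is 3; one witness is 6, 13, 15 (A-positions 2,6,8, B-positions 1,2,10).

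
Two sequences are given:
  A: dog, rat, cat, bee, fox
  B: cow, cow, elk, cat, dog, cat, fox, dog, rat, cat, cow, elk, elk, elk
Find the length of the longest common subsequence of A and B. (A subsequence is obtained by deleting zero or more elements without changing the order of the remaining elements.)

3

A longest common subsequence is dog, rat, cat (length 3); the LCS DP confirms no longer common subsequence exists.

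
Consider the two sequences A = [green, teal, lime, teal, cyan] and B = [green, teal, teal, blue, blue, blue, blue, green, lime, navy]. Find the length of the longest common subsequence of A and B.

Backtracking the LCS table gives one alignment: green (A1,B1) → teal (A2,B3) → lime (A3,B9).
So the longest common subsequence has length 3.

3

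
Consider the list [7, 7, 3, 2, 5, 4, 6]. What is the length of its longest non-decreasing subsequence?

Let dp[i] be the longest non-decreasing subsequence ending at position i. Then dp = [1, 2, 1, 1, 2, 2, 3].
The maximum is 3; one witness is 3, 5, 6 at positions 3,5,7.

3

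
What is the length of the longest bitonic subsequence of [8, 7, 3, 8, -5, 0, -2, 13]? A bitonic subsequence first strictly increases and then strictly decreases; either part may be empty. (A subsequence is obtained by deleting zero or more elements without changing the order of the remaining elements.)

5

Let inc[i] be the LIS ending at i and dec[i] the longest strictly decreasing subsequence starting at i. inc = [1, 1, 1, 2, 1, 2, 2, 3], dec = [5, 4, 3, 3, 1, 2, 1, 1].
max_i inc[i]+dec[i]−1 = 5, with one witness 8, 7, 3, 0, -2.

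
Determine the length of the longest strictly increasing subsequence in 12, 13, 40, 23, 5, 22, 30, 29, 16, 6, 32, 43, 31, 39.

6

Let dp[i] be the longest increasing subsequence ending at position i. Then dp = [1, 2, 3, 3, 1, 3, 4, 4, 3, 2, 5, 6, 5, 6].
The maximum is 6; one witness is 12, 13, 23, 30, 32, 43 at positions 1,2,4,7,11,12.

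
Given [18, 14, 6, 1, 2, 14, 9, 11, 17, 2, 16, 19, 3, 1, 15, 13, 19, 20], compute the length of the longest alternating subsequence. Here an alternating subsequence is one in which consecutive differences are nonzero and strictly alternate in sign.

11

Track the best alternating length ending on an up-step vs a down-step at each position: up/down = 1/1, 1/2, 1/2, 1/2, 3/2, 3/2, 3/4, 5/4, 5/2, 3/6, 7/6, 7/1, 7/8, 1/8, 9/8, 9/10, 11/1, 11/1.
The maximum over both is 11; one such subsequence is 18, 6, 14, 9, 11, 2, 16, 3, 15, 13, 19.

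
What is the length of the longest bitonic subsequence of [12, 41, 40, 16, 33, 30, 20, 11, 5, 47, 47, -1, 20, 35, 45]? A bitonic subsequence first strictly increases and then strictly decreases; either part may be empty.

Let inc[i] be the LIS ending at i and dec[i] the longest strictly decreasing subsequence starting at i. inc = [1, 2, 2, 2, 3, 3, 3, 1, 1, 4, 4, 1, 3, 4, 5], dec = [4, 8, 7, 4, 6, 5, 4, 3, 2, 2, 2, 1, 1, 1, 1].
max_i inc[i]+dec[i]−1 = 9, with one witness 12, 41, 40, 33, 30, 20, 11, 5, -1.

9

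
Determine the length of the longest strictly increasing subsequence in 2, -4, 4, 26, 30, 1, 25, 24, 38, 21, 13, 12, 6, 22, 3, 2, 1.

5

Scanning left to right, the best length ending at each element is: 2→1, -4→1, 4→2, 26→3, 30→4, 1→2, 25→3, 24→3, 38→5, 21→3, 13→3, 12→3, 6→3, 22→4, 3→3, 2→3, 1→2.
So the longest increasing subsequence has length 5, e.g. 2, 4, 26, 30, 38.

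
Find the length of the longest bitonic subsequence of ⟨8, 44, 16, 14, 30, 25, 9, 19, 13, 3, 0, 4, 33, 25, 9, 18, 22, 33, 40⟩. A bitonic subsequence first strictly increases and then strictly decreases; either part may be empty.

Let inc[i] be the LIS ending at i and dec[i] the longest strictly decreasing subsequence starting at i. inc = [1, 2, 2, 2, 3, 3, 2, 3, 3, 1, 1, 2, 4, 4, 3, 4, 5, 6, 7], dec = [3, 7, 5, 4, 6, 5, 3, 4, 3, 2, 1, 1, 3, 2, 1, 1, 1, 1, 1].
max_i inc[i]+dec[i]−1 = 8, with one witness 8, 44, 30, 25, 19, 13, 3, 0.

8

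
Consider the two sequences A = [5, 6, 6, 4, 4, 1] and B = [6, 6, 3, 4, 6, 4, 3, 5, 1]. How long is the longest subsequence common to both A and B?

5

A longest common subsequence is 6, 6, 4, 4, 1 (length 5); the LCS DP confirms no longer common subsequence exists.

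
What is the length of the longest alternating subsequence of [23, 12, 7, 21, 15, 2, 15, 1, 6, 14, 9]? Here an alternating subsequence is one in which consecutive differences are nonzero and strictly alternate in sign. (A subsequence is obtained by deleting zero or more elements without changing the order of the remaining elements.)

8

Track the best alternating length ending on an up-step vs a down-step at each position: up/down = 1/1, 1/2, 1/2, 3/2, 3/4, 1/4, 5/4, 1/6, 7/6, 7/6, 7/8.
The maximum over both is 8; one such subsequence is 23, 12, 21, 2, 15, 1, 14, 9.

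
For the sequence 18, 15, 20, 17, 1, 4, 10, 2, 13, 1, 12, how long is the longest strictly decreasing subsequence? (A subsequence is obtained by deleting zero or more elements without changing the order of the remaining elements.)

One longest decreasing subsequence is 18, 15, 4, 2, 1 (positions 1,2,6,8,10), of length 5; no longer one exists.

5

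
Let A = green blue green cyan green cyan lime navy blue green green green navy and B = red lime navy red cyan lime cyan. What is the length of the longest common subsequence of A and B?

A longest common subsequence is cyan, cyan (length 2); the LCS DP confirms no longer common subsequence exists.

2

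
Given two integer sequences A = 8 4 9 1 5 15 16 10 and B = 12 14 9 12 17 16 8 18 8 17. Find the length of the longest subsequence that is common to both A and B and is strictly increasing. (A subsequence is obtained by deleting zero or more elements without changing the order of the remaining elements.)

For each value that appears in both, track the longest common increasing run ending there.
The best achievable length is 2; one witness is 9, 16 (A-positions 3,7, B-positions 3,6).

2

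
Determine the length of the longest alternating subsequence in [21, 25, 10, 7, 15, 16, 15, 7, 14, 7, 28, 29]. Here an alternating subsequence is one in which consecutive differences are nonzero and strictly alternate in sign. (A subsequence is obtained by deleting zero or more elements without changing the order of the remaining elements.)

A longest alternating subsequence is 21, 25, 10, 15, 7, 14, 7, 28 (positions 1,2,3,5,8,9,10,11); its 7 consecutive differences strictly alternate in sign, and length 8 is optimal.

8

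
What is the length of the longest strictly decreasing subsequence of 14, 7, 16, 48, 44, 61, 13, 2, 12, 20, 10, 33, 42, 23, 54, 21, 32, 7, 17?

6

Let dp[i] be the longest decreasing subsequence ending at position i. Then dp = [1, 2, 1, 1, 2, 1, 3, 4, 4, 3, 5, 3, 3, 4, 2, 5, 4, 6, 6].
The maximum is 6; one witness is 48, 44, 13, 12, 10, 7 at positions 4,5,7,9,11,18.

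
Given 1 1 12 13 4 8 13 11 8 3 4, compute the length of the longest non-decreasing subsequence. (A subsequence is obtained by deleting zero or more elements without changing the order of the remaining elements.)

Let dp[i] be the longest non-decreasing subsequence ending at position i. Then dp = [1, 2, 3, 4, 3, 4, 5, 5, 5, 3, 4].
The maximum is 5; one witness is 1, 1, 12, 13, 13 at positions 1,2,3,4,7.

5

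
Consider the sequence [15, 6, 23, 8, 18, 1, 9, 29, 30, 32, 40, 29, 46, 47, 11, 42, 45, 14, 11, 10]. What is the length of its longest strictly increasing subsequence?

9

Let dp[i] be the longest increasing subsequence ending at position i. Then dp = [1, 1, 2, 2, 3, 1, 3, 4, 5, 6, 7, 4, 8, 9, 4, 8, 9, 5, 4, 4].
The maximum is 9; one witness is 6, 8, 18, 29, 30, 32, 40, 46, 47 at positions 2,4,5,8,9,10,11,13,14.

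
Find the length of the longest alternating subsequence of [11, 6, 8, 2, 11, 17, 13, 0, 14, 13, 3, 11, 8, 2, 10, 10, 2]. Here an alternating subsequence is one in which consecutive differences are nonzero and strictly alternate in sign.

12

A longest alternating subsequence is 11, 6, 8, 2, 17, 13, 14, 3, 11, 8, 10, 2 (positions 1,2,3,4,6,7,9,11,12,13,15,17); its 11 consecutive differences strictly alternate in sign, and length 12 is optimal.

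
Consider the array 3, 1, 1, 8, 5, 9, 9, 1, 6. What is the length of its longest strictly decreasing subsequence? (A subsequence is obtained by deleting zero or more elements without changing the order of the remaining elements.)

3

Let dp[i] be the longest decreasing subsequence ending at position i. Then dp = [1, 2, 2, 1, 2, 1, 1, 3, 2].
The maximum is 3; one witness is 8, 5, 1 at positions 4,5,8.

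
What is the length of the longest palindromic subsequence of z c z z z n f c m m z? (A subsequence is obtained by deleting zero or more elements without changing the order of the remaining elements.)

Using dp[i][j] = 2 + dp[i+1][j−1] if the ends match, else max(dp[i+1][j], dp[i][j−1]):
dp[1][11] = 7. A witness is zczzzcz at positions 1,2,3,4,5,8,11.

7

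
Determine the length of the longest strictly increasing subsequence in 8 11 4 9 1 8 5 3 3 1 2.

2

Let dp[i] be the longest increasing subsequence ending at position i. Then dp = [1, 2, 1, 2, 1, 2, 2, 2, 2, 1, 2].
The maximum is 2; one witness is 8, 11 at positions 1,2.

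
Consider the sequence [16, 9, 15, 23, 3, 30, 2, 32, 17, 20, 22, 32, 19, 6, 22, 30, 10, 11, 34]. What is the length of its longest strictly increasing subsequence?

7

Scanning left to right, the best length ending at each element is: 16→1, 9→1, 15→2, 23→3, 3→1, 30→4, 2→1, 32→5, 17→3, 20→4, 22→5, 32→6, 19→4, 6→2, 22→5, 30→6, 10→3, 11→4, 34→7.
So the longest increasing subsequence has length 7, e.g. 9, 15, 17, 20, 22, 32, 34.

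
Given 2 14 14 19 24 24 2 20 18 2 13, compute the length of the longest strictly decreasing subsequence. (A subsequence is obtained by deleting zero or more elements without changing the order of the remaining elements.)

4

Let dp[i] be the longest decreasing subsequence ending at position i. Then dp = [1, 1, 1, 1, 1, 1, 2, 2, 3, 4, 4].
The maximum is 4; one witness is 24, 20, 18, 2 at positions 5,8,9,10.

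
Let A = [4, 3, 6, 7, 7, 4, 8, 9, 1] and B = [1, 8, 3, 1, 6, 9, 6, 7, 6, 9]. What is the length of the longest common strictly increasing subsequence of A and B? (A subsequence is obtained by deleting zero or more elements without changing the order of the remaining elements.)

A longest common strictly increasing subsequence is 3, 6, 7, 9 (length 4); it appears in order in both A and B, and no longer such subsequence exists.

4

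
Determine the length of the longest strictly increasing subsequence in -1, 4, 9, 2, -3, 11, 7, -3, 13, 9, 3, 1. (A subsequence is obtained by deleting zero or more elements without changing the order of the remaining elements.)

One longest increasing subsequence is -1, 4, 9, 11, 13 (positions 1,2,3,6,9), of length 5; no longer one exists.

5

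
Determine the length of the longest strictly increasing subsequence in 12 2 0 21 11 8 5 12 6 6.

Let dp[i] be the longest increasing subsequence ending at position i. Then dp = [1, 1, 1, 2, 2, 2, 2, 3, 3, 3].
The maximum is 3; one witness is 2, 11, 12 at positions 2,5,8.

3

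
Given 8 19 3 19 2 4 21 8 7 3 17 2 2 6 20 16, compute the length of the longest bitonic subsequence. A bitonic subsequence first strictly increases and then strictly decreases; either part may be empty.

7

One longest bitonic subsequence is 8, 19, 21, 8, 7, 3, 2 (positions 1,2,7,8,9,10,13): it rises to 21 then falls. Length 7 is optimal.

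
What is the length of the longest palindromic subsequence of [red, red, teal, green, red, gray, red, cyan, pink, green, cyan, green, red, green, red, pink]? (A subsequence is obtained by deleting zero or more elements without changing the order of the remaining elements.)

One longest palindromic subsequence is red green red green cyan green red green red (positions 2,4,5,10,11,12,13,14,15); it reads the same forward and backward, and the interval DP gives dp[1][16] = 9.

9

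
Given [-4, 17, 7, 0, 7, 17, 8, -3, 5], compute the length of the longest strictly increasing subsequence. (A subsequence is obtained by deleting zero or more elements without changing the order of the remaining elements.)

Let dp[i] be the longest increasing subsequence ending at position i. Then dp = [1, 2, 2, 2, 3, 4, 4, 2, 3].
The maximum is 4; one witness is -4, 0, 7, 17 at positions 1,4,5,6.

4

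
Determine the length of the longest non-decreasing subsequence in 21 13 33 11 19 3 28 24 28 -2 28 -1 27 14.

5

Let dp[i] be the longest non-decreasing subsequence ending at position i. Then dp = [1, 1, 2, 1, 2, 1, 3, 3, 4, 1, 5, 2, 4, 3].
The maximum is 5; one witness is 13, 19, 28, 28, 28 at positions 2,5,7,9,11.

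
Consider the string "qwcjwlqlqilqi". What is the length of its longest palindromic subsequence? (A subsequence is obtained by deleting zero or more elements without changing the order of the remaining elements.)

One longest palindromic subsequence is qlqlqlq (positions 1,6,7,8,9,11,12); it reads the same forward and backward, and the interval DP gives dp[1][13] = 7.

7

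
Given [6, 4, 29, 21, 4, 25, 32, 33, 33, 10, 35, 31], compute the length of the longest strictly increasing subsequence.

6

Scanning left to right, the best length ending at each element is: 6→1, 4→1, 29→2, 21→2, 4→1, 25→3, 32→4, 33→5, 33→5, 10→2, 35→6, 31→4.
So the longest increasing subsequence has length 6, e.g. 6, 21, 25, 32, 33, 35.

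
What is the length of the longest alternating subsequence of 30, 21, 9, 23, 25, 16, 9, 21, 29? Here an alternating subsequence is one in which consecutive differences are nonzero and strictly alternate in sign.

5

A longest alternating subsequence is 30, 21, 23, 16, 21 (positions 1,2,4,6,8); its 4 consecutive differences strictly alternate in sign, and length 5 is optimal.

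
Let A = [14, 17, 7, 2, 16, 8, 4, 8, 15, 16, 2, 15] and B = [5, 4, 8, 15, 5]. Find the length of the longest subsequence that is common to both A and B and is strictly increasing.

3

For each value that appears in both, track the longest common increasing run ending there.
The best achievable length is 3; one witness is 4, 8, 15 (A-positions 7,8,9, B-positions 2,3,4).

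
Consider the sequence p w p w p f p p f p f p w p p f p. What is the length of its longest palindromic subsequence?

13

One longest palindromic subsequence is ppwpfpfpfpwpp (positions 1,3,4,5,6,7,9,10,11,12,13,15,17); it reads the same forward and backward, and the interval DP gives dp[1][17] = 13.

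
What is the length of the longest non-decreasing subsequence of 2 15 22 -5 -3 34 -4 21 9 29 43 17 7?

5

One longest non-decreasing subsequence is 2, 15, 22, 34, 43 (positions 1,2,3,6,11), of length 5; no longer one exists.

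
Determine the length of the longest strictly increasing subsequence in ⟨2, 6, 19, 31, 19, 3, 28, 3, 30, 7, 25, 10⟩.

One longest increasing subsequence is 2, 6, 19, 28, 30 (positions 1,2,3,7,9), of length 5; no longer one exists.

5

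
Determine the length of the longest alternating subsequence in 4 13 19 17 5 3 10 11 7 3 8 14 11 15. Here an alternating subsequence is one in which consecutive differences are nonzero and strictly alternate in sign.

A longest alternating subsequence is 4, 13, 5, 10, 7, 14, 11, 15 (positions 1,2,5,7,9,12,13,14); its 7 consecutive differences strictly alternate in sign, and length 8 is optimal.

8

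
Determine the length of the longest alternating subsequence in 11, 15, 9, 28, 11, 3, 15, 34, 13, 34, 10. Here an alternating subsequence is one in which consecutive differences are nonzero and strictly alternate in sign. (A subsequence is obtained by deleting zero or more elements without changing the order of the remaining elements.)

9

Track the best alternating length ending on an up-step vs a down-step at each position: up/down = 1/1, 2/1, 1/3, 4/1, 4/5, 1/5, 6/5, 6/1, 6/7, 8/1, 6/9.
The maximum over both is 9; one such subsequence is 11, 15, 9, 28, 11, 15, 13, 34, 10.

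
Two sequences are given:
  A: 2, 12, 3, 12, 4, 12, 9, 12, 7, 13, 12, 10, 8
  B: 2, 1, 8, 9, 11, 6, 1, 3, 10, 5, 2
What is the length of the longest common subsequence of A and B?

3

A longest common subsequence is 2, 3, 10 (length 3); the LCS DP confirms no longer common subsequence exists.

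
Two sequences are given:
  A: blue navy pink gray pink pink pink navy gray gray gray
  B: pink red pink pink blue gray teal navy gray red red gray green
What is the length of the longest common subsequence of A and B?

6

A longest common subsequence is pink, pink, pink, navy, gray, gray (length 6); the LCS DP confirms no longer common subsequence exists.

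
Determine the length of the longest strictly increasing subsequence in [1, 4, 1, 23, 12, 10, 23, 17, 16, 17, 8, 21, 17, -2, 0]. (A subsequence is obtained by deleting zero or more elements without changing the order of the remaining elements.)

One longest increasing subsequence is 1, 4, 12, 16, 17, 21 (positions 1,2,5,9,10,12), of length 6; no longer one exists.

6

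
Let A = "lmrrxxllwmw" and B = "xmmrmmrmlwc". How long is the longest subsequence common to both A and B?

5

A longest common subsequence is mrrlw (length 5); the LCS DP confirms no longer common subsequence exists.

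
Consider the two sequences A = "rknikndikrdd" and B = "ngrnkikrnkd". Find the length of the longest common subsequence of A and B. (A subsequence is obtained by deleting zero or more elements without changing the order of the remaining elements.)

Backtracking the LCS table gives one alignment: r (A1,B3) → k (A2,B5) → i (A4,B6) → k (A5,B7) → n (A6,B9) → k (A9,B10) → d (A12,B11).
So the longest common subsequence has length 7.

7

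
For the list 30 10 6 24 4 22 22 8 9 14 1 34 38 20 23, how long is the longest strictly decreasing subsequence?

Scanning left to right, the best length ending at each element is: 30→1, 10→2, 6→3, 24→2, 4→4, 22→3, 22→3, 8→4, 9→4, 14→4, 1→5, 34→1, 38→1, 20→4, 23→3.
So the longest decreasing subsequence has length 5, e.g. 30, 10, 6, 4, 1.

5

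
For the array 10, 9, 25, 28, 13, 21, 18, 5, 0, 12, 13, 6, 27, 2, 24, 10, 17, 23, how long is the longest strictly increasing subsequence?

5

Scanning left to right, the best length ending at each element is: 10→1, 9→1, 25→2, 28→3, 13→2, 21→3, 18→3, 5→1, 0→1, 12→2, 13→3, 6→2, 27→4, 2→2, 24→4, 10→3, 17→4, 23→5.
So the longest increasing subsequence has length 5, e.g. 10, 12, 13, 17, 23.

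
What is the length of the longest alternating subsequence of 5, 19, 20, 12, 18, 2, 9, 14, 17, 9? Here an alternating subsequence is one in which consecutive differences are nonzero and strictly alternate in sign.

Track the best alternating length ending on an up-step vs a down-step at each position: up/down = 1/1, 2/1, 2/1, 2/3, 4/3, 1/5, 6/5, 6/5, 6/5, 6/7.
The maximum over both is 7; one such subsequence is 5, 19, 12, 18, 2, 14, 9.

7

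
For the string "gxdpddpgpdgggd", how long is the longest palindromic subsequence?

8

Using dp[i][j] = 2 + dp[i+1][j−1] if the ends match, else max(dp[i+1][j], dp[i][j−1]):
dp[1][14] = 8. A witness is gdpddpdg at positions 1,3,4,5,6,9,10,13.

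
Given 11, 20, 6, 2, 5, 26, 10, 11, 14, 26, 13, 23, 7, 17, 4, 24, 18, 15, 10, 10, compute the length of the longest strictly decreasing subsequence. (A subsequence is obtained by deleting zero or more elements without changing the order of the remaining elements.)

5

One longest decreasing subsequence is 20, 14, 13, 7, 4 (positions 2,9,11,13,15), of length 5; no longer one exists.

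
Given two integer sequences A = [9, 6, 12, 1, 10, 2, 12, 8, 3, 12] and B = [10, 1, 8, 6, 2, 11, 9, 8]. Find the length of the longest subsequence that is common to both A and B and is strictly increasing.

A longest common strictly increasing subsequence is 1, 2, 8 (length 3); it appears in order in both A and B, and no longer such subsequence exists.

3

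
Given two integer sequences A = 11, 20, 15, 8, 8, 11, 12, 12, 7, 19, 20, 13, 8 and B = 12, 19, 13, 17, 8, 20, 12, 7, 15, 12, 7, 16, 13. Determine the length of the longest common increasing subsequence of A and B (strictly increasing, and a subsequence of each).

3

For each value that appears in both, track the longest common increasing run ending there.
The best achievable length is 3; one witness is 12, 19, 20 (A-positions 7,10,11, B-positions 1,2,6).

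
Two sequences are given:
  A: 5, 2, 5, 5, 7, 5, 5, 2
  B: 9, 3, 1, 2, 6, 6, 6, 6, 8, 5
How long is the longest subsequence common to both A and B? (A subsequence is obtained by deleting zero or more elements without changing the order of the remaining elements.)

2

Backtracking the LCS table gives one alignment: 2 (A2,B4) → 5 (A7,B10).
So the longest common subsequence has length 2.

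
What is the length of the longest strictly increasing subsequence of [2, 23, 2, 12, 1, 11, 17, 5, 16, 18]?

Scanning left to right, the best length ending at each element is: 2→1, 23→2, 2→1, 12→2, 1→1, 11→2, 17→3, 5→2, 16→3, 18→4.
So the longest increasing subsequence has length 4, e.g. 2, 12, 17, 18.

4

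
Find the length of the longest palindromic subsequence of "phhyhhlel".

5

One longest palindromic subsequence is hhyhh (positions 2,3,4,5,6); it reads the same forward and backward, and the interval DP gives dp[1][9] = 5.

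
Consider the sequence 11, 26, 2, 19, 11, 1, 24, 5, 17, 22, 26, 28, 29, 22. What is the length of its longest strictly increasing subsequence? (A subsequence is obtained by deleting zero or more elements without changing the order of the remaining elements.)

7

Let dp[i] be the longest increasing subsequence ending at position i. Then dp = [1, 2, 1, 2, 2, 1, 3, 2, 3, 4, 5, 6, 7, 4].
The maximum is 7; one witness is 2, 11, 17, 22, 26, 28, 29 at positions 3,5,9,10,11,12,13.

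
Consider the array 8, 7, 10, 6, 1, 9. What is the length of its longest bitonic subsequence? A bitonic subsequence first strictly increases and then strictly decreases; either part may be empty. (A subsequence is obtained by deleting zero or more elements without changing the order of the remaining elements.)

Let inc[i] be the LIS ending at i and dec[i] the longest strictly decreasing subsequence starting at i. inc = [1, 1, 2, 1, 1, 2], dec = [4, 3, 3, 2, 1, 1].
max_i inc[i]+dec[i]−1 = 4, with one witness 8, 7, 6, 1.

4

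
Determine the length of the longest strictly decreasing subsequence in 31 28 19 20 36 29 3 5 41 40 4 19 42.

5

One longest decreasing subsequence is 31, 28, 19, 5, 4 (positions 1,2,3,8,11), of length 5; no longer one exists.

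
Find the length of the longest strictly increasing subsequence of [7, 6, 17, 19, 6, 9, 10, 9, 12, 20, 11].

Scanning left to right, the best length ending at each element is: 7→1, 6→1, 17→2, 19→3, 6→1, 9→2, 10→3, 9→2, 12→4, 20→5, 11→4.
So the longest increasing subsequence has length 5, e.g. 7, 9, 10, 12, 20.

5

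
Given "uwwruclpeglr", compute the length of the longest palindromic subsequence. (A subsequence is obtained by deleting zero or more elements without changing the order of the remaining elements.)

One longest palindromic subsequence is rlglr (positions 4,7,10,11,12); it reads the same forward and backward, and the interval DP gives dp[1][12] = 5.

5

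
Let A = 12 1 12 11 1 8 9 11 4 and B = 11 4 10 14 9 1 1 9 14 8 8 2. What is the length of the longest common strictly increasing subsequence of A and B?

A longest common strictly increasing subsequence is 1, 9 (length 2); it appears in order in both A and B, and no longer such subsequence exists.

2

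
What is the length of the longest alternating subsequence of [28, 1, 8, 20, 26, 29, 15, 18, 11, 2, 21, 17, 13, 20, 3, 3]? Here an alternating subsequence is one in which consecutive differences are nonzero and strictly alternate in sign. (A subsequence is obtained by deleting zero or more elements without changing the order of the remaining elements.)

10

Track the best alternating length ending on an up-step vs a down-step at each position: up/down = 1/1, 1/2, 3/2, 3/2, 3/2, 3/1, 3/4, 5/4, 3/6, 3/6, 7/4, 7/8, 7/8, 9/8, 7/10, 7/10.
The maximum over both is 10; one such subsequence is 28, 1, 20, 15, 18, 11, 21, 17, 20, 3.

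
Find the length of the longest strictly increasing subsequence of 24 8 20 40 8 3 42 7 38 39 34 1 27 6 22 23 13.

4

One longest increasing subsequence is 8, 20, 40, 42 (positions 2,3,4,7), of length 4; no longer one exists.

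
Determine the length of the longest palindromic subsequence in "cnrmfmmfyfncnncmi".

8

Using dp[i][j] = 2 + dp[i+1][j−1] if the ends match, else max(dp[i+1][j], dp[i][j−1]):
dp[1][17] = 8. A witness is cnfmmfnc at positions 1,2,5,6,7,10,14,15.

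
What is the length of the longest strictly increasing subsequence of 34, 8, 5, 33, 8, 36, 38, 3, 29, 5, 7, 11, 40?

5

Let dp[i] be the longest increasing subsequence ending at position i. Then dp = [1, 1, 1, 2, 2, 3, 4, 1, 3, 2, 3, 4, 5].
The maximum is 5; one witness is 8, 33, 36, 38, 40 at positions 2,4,6,7,13.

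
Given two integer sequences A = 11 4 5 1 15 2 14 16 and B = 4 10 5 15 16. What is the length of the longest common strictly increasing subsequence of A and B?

4

For each value that appears in both, track the longest common increasing run ending there.
The best achievable length is 4; one witness is 4, 5, 15, 16 (A-positions 2,3,5,8, B-positions 1,3,4,5).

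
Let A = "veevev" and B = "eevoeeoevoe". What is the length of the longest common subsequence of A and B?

Backtracking the LCS table gives one alignment: v (A1,B3) → e (A2,B6) → e (A3,B8) → v (A4,B9) → e (A5,B11).
So the longest common subsequence has length 5.

5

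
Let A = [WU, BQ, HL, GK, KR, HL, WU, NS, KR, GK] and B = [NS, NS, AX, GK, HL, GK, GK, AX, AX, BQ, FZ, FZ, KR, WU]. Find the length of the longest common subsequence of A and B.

4

Backtracking the LCS table gives one alignment: HL (A3,B5) → GK (A4,B7) → KR (A5,B13) → WU (A7,B14).
So the longest common subsequence has length 4.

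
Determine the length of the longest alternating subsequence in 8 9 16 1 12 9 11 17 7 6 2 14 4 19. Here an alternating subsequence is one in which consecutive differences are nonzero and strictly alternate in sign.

10

Track the best alternating length ending on an up-step vs a down-step at each position: up/down = 1/1, 2/1, 2/1, 1/3, 4/3, 4/5, 6/5, 6/1, 4/7, 4/7, 4/7, 8/7, 8/9, 10/1.
The maximum over both is 10; one such subsequence is 8, 9, 1, 12, 9, 11, 7, 14, 4, 19.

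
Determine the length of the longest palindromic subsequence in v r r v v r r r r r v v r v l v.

Using dp[i][j] = 2 + dp[i+1][j−1] if the ends match, else max(dp[i+1][j], dp[i][j−1]):
dp[1][16] = 13. A witness is vrvvrrrrrvvrv at positions 1,3,4,5,6,7,8,9,10,11,12,13,16.

13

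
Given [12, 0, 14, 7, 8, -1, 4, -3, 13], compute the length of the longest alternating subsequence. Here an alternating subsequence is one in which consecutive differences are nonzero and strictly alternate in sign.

9

A longest alternating subsequence is 12, 0, 14, 7, 8, -1, 4, -3, 13 (positions 1,2,3,4,5,6,7,8,9); its 8 consecutive differences strictly alternate in sign, and length 9 is optimal.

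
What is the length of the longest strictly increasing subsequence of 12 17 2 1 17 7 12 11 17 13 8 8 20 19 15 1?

5

Let dp[i] be the longest increasing subsequence ending at position i. Then dp = [1, 2, 1, 1, 2, 2, 3, 3, 4, 4, 3, 3, 5, 5, 5, 1].
The maximum is 5; one witness is 2, 7, 12, 17, 20 at positions 3,6,7,9,13.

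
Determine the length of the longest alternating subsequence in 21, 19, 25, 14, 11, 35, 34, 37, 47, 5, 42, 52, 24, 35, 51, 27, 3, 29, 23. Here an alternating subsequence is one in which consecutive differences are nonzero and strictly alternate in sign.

Track the best alternating length ending on an up-step vs a down-step at each position: up/down = 1/1, 1/2, 3/1, 1/4, 1/4, 5/1, 5/6, 7/1, 7/1, 1/8, 9/8, 9/1, 9/10, 11/10, 11/10, 11/12, 1/12, 13/12, 13/14.
The maximum over both is 14; one such subsequence is 21, 19, 25, 14, 35, 34, 37, 5, 42, 24, 35, 27, 29, 23.

14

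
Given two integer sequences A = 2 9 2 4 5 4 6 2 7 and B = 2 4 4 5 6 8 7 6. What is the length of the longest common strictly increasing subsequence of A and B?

For each value that appears in both, track the longest common increasing run ending there.
The best achievable length is 5; one witness is 2, 4, 5, 6, 7 (A-positions 1,4,5,7,9, B-positions 1,2,4,5,7).

5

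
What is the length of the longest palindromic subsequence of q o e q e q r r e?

5

One longest palindromic subsequence is eqeqe (positions 3,4,5,6,9); it reads the same forward and backward, and the interval DP gives dp[1][9] = 5.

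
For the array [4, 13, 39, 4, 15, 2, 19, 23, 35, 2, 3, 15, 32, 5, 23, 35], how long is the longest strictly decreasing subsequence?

4

Scanning left to right, the best length ending at each element is: 4→1, 13→1, 39→1, 4→2, 15→2, 2→3, 19→2, 23→2, 35→2, 2→3, 3→3, 15→3, 32→3, 5→4, 23→4, 35→2.
So the longest decreasing subsequence has length 4, e.g. 39, 19, 15, 5.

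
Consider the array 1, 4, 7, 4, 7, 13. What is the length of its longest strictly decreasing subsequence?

One longest decreasing subsequence is 7, 4 (positions 3,4), of length 2; no longer one exists.

2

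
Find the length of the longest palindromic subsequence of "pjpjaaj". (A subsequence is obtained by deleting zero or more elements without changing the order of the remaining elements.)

Using dp[i][j] = 2 + dp[i+1][j−1] if the ends match, else max(dp[i+1][j], dp[i][j−1]):
dp[1][7] = 4. A witness is jaaj at positions 2,5,6,7.

4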